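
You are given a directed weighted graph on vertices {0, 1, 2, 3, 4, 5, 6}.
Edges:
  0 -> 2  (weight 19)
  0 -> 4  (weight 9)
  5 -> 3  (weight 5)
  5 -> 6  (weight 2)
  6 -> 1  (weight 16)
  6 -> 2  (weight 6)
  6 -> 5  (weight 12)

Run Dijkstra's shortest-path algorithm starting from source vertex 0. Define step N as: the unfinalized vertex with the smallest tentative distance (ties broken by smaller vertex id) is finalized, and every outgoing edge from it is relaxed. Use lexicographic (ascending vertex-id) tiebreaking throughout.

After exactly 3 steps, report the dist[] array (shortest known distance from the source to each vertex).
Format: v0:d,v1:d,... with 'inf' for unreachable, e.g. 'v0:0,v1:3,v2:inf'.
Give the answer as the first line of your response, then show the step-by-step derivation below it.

v0:0,v1:inf,v2:19,v3:inf,v4:9,v5:inf,v6:inf

step 1: dist = v0:0,v1:inf,v2:19,v3:inf,v4:9,v5:inf,v6:inf
step 2: dist = v0:0,v1:inf,v2:19,v3:inf,v4:9,v5:inf,v6:inf
step 3: dist = v0:0,v1:inf,v2:19,v3:inf,v4:9,v5:inf,v6:inf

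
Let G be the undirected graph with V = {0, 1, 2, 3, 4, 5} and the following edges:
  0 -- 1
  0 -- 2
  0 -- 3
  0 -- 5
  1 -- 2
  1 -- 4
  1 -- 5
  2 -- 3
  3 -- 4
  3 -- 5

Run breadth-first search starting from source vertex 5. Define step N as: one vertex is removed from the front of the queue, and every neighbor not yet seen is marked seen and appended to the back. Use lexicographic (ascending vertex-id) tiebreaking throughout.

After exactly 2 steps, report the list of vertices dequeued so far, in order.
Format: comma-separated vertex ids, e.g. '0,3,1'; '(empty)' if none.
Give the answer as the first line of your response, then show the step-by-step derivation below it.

5,0

step 1: dequeue 5; queue=[0,1,3]; order=5
step 2: dequeue 0; queue=[1,3,2]; order=5,0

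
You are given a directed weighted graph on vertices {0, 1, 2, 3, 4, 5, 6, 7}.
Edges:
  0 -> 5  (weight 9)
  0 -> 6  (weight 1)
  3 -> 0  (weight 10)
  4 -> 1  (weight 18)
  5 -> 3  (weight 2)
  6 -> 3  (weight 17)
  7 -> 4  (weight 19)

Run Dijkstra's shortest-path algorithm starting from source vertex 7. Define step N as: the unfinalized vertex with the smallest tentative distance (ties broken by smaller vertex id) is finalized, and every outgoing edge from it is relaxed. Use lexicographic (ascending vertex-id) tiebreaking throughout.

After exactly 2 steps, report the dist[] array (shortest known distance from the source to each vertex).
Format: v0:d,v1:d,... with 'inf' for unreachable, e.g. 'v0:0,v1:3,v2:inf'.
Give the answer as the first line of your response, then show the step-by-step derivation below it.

v0:inf,v1:37,v2:inf,v3:inf,v4:19,v5:inf,v6:inf,v7:0

step 1: dist = v0:inf,v1:inf,v2:inf,v3:inf,v4:19,v5:inf,v6:inf,v7:0
step 2: dist = v0:inf,v1:37,v2:inf,v3:inf,v4:19,v5:inf,v6:inf,v7:0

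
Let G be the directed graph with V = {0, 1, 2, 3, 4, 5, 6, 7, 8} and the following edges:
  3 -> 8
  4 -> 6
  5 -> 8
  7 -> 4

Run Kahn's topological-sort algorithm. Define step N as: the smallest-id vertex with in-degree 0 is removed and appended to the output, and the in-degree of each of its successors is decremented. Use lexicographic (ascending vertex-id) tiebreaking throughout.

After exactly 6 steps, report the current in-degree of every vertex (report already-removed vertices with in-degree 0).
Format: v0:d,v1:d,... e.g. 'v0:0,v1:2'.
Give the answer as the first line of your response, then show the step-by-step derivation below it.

v0:0,v1:0,v2:0,v3:0,v4:0,v5:0,v6:1,v7:0,v8:0

step 1: output 0; order=[0]; indeg=(0,0,0,0,1,0,1,0,2)
step 2: output 1; order=[0,1]; indeg=(0,0,0,0,1,0,1,0,2)
step 3: output 2; order=[0,1,2]; indeg=(0,0,0,0,1,0,1,0,2)
step 4: output 3; order=[0,1,2,3]; indeg=(0,0,0,0,1,0,1,0,1)
step 5: output 5; order=[0,1,2,3,5]; indeg=(0,0,0,0,1,0,1,0,0)
step 6: output 7; order=[0,1,2,3,5,7]; indeg=(0,0,0,0,0,0,1,0,0)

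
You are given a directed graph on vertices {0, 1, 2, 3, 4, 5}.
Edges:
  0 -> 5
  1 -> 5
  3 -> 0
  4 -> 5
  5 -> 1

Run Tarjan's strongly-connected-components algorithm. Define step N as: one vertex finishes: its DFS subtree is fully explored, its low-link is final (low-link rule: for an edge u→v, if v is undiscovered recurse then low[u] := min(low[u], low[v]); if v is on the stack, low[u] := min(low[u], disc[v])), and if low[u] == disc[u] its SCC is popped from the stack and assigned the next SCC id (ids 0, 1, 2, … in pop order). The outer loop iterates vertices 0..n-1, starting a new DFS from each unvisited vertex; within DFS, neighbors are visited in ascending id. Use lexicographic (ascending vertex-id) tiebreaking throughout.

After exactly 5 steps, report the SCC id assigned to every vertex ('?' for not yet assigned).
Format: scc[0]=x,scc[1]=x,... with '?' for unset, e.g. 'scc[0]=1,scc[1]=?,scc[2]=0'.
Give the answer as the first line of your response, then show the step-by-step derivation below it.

scc[0]=1,scc[1]=0,scc[2]=2,scc[3]=3,scc[4]=?,scc[5]=0

step 1: low=(low[0]=0,low[1]=1,low[2]=?,low[3]=?,low[4]=?,low[5]=1); scc=(scc[0]=?,scc[1]=?,scc[2]=?,scc[3]=?,scc[4]=?,scc[5]=?)
step 2: low=(low[0]=0,low[1]=1,low[2]=?,low[3]=?,low[4]=?,low[5]=1); scc=(scc[0]=?,scc[1]=0,scc[2]=?,scc[3]=?,scc[4]=?,scc[5]=0)
step 3: low=(low[0]=0,low[1]=1,low[2]=?,low[3]=?,low[4]=?,low[5]=1); scc=(scc[0]=1,scc[1]=0,scc[2]=?,scc[3]=?,scc[4]=?,scc[5]=0)
step 4: low=(low[0]=0,low[1]=1,low[2]=3,low[3]=?,low[4]=?,low[5]=1); scc=(scc[0]=1,scc[1]=0,scc[2]=2,scc[3]=?,scc[4]=?,scc[5]=0)
step 5: low=(low[0]=0,low[1]=1,low[2]=3,low[3]=4,low[4]=?,low[5]=1); scc=(scc[0]=1,scc[1]=0,scc[2]=2,scc[3]=3,scc[4]=?,scc[5]=0)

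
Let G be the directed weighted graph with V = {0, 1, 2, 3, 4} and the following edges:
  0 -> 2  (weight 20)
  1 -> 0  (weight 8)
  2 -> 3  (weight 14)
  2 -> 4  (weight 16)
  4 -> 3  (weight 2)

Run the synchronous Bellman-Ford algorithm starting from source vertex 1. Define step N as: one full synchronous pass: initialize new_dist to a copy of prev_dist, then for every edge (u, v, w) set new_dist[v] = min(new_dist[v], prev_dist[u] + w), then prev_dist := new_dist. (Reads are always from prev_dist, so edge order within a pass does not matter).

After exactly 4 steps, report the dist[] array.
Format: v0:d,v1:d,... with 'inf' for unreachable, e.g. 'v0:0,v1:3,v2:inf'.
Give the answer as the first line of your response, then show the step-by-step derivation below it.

v0:8,v1:0,v2:28,v3:42,v4:44

step 1: dist = v0:8,v1:0,v2:inf,v3:inf,v4:inf
step 2: dist = v0:8,v1:0,v2:28,v3:inf,v4:inf
step 3: dist = v0:8,v1:0,v2:28,v3:42,v4:44
step 4: dist = v0:8,v1:0,v2:28,v3:42,v4:44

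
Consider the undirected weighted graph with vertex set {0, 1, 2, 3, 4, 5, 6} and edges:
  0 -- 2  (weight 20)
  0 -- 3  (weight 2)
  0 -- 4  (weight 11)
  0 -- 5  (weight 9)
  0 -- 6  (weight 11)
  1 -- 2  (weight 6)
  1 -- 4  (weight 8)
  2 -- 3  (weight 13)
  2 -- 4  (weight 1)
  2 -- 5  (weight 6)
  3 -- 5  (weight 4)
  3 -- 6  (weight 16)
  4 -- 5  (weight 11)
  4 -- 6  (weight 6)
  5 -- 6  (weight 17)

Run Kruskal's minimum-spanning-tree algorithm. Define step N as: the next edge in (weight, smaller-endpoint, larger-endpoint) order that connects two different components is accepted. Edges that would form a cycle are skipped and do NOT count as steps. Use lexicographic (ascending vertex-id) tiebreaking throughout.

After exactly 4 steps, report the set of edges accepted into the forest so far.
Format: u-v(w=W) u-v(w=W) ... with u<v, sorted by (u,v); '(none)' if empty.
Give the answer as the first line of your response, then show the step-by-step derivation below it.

0-3(w=2) 1-2(w=6) 2-4(w=1) 3-5(w=4)

step 1: add edge 2-4 (w=1); MST = {2-4(w=1)}
step 2: add edge 0-3 (w=2); MST = {0-3(w=2) 2-4(w=1)}
step 3: add edge 3-5 (w=4); MST = {0-3(w=2) 2-4(w=1) 3-5(w=4)}
step 4: add edge 1-2 (w=6); MST = {0-3(w=2) 1-2(w=6) 2-4(w=1) 3-5(w=4)}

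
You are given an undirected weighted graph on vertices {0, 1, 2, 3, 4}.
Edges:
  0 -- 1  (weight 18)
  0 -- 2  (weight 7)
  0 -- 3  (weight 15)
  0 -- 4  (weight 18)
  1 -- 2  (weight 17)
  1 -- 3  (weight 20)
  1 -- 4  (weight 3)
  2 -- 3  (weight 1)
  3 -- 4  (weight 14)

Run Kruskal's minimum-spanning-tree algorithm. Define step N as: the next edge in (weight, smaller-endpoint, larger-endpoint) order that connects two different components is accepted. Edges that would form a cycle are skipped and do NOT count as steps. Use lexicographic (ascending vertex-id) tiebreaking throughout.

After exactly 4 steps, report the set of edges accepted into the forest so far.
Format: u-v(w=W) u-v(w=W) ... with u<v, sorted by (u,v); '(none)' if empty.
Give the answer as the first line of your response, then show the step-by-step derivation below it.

0-2(w=7) 1-4(w=3) 2-3(w=1) 3-4(w=14)

step 1: add edge 2-3 (w=1); MST = {2-3(w=1)}
step 2: add edge 1-4 (w=3); MST = {1-4(w=3) 2-3(w=1)}
step 3: add edge 0-2 (w=7); MST = {0-2(w=7) 1-4(w=3) 2-3(w=1)}
step 4: add edge 3-4 (w=14); MST = {0-2(w=7) 1-4(w=3) 2-3(w=1) 3-4(w=14)}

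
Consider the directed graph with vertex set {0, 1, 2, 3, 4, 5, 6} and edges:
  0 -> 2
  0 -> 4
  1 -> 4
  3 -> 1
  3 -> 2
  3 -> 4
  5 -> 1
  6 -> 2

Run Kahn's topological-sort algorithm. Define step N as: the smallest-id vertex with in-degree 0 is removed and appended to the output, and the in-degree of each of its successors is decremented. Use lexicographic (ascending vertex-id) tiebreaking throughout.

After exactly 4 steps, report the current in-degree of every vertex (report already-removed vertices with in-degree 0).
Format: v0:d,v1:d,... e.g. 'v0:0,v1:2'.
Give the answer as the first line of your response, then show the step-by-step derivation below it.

v0:0,v1:0,v2:1,v3:0,v4:0,v5:0,v6:0

step 1: output 0; order=[0]; indeg=(0,2,2,0,2,0,0)
step 2: output 3; order=[0,3]; indeg=(0,1,1,0,1,0,0)
step 3: output 5; order=[0,3,5]; indeg=(0,0,1,0,1,0,0)
step 4: output 1; order=[0,3,5,1]; indeg=(0,0,1,0,0,0,0)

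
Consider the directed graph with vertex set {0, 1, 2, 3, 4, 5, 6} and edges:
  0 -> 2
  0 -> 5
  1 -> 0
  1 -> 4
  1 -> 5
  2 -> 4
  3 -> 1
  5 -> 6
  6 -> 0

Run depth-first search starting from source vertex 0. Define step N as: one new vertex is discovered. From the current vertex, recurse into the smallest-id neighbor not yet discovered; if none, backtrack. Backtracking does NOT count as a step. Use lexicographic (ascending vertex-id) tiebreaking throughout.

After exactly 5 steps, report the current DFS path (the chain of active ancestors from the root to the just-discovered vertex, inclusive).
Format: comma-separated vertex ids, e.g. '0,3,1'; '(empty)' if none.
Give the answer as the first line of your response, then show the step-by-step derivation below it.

0,5,6

step 1: discover 0; path=0; order=0
step 2: discover 2; path=0>2; order=0,2
step 3: discover 4; path=0>2>4; order=0,2,4
step 4: discover 5; path=0>5; order=0,2,4,5
step 5: discover 6; path=0>5>6; order=0,2,4,5,6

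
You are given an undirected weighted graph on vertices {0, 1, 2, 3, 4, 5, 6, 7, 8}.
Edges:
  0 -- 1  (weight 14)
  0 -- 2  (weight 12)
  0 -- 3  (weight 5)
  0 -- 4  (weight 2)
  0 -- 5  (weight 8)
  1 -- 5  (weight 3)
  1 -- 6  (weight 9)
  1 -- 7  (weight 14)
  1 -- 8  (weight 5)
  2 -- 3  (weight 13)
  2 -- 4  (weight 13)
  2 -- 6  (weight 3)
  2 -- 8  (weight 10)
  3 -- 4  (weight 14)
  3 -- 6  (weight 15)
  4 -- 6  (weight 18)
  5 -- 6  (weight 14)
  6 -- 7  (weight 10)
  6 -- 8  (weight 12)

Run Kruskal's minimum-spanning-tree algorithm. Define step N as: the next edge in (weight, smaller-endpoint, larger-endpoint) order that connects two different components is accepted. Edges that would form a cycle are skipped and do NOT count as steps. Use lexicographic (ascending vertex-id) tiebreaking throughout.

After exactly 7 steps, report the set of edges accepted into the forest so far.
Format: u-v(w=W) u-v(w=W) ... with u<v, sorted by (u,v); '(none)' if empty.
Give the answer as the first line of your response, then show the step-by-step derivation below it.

0-3(w=5) 0-4(w=2) 0-5(w=8) 1-5(w=3) 1-6(w=9) 1-8(w=5) 2-6(w=3)

step 1: add edge 0-4 (w=2); MST = {0-4(w=2)}
step 2: add edge 1-5 (w=3); MST = {0-4(w=2) 1-5(w=3)}
step 3: add edge 2-6 (w=3); MST = {0-4(w=2) 1-5(w=3) 2-6(w=3)}
step 4: add edge 0-3 (w=5); MST = {0-3(w=5) 0-4(w=2) 1-5(w=3) 2-6(w=3)}
step 5: add edge 1-8 (w=5); MST = {0-3(w=5) 0-4(w=2) 1-5(w=3) 1-8(w=5) 2-6(w=3)}
step 6: add edge 0-5 (w=8); MST = {0-3(w=5) 0-4(w=2) 0-5(w=8) 1-5(w=3) 1-8(w=5) 2-6(w=3)}
step 7: add edge 1-6 (w=9); MST = {0-3(w=5) 0-4(w=2) 0-5(w=8) 1-5(w=3) 1-6(w=9) 1-8(w=5) 2-6(w=3)}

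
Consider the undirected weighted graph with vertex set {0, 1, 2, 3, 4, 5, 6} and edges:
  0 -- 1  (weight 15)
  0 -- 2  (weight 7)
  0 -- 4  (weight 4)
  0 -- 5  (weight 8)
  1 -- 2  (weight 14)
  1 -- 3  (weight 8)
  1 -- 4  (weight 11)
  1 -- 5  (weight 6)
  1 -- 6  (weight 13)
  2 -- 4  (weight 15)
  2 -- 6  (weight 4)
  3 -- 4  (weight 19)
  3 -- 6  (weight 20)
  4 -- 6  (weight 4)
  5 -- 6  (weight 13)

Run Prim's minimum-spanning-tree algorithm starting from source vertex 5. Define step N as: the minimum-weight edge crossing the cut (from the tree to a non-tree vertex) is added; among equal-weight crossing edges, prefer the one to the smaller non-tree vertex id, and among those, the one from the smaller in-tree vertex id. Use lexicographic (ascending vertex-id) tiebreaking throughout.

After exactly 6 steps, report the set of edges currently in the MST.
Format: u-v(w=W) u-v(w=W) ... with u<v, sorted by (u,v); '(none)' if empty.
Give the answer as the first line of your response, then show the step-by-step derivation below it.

0-4(w=4) 0-5(w=8) 1-3(w=8) 1-5(w=6) 2-6(w=4) 4-6(w=4)

step 1: add edge 1-5 (w=6); MST = {1-5(w=6)}
step 2: add edge 0-5 (w=8); MST = {0-5(w=8) 1-5(w=6)}
step 3: add edge 0-4 (w=4); MST = {0-4(w=4) 0-5(w=8) 1-5(w=6)}
step 4: add edge 4-6 (w=4); MST = {0-4(w=4) 0-5(w=8) 1-5(w=6) 4-6(w=4)}
step 5: add edge 2-6 (w=4); MST = {0-4(w=4) 0-5(w=8) 1-5(w=6) 2-6(w=4) 4-6(w=4)}
step 6: add edge 1-3 (w=8); MST = {0-4(w=4) 0-5(w=8) 1-3(w=8) 1-5(w=6) 2-6(w=4) 4-6(w=4)}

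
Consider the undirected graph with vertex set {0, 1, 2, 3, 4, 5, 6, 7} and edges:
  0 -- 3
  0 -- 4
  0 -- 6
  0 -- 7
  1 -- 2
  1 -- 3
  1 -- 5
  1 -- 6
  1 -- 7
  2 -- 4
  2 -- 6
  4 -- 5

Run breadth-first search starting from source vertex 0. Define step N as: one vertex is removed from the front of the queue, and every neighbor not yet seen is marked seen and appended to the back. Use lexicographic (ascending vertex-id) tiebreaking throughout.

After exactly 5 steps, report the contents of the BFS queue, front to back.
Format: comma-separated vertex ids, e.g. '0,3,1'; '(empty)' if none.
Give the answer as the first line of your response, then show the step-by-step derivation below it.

1,2,5

step 1: dequeue 0; queue=[3,4,6,7]; order=0
step 2: dequeue 3; queue=[4,6,7,1]; order=0,3
step 3: dequeue 4; queue=[6,7,1,2,5]; order=0,3,4
step 4: dequeue 6; queue=[7,1,2,5]; order=0,3,4,6
step 5: dequeue 7; queue=[1,2,5]; order=0,3,4,6,7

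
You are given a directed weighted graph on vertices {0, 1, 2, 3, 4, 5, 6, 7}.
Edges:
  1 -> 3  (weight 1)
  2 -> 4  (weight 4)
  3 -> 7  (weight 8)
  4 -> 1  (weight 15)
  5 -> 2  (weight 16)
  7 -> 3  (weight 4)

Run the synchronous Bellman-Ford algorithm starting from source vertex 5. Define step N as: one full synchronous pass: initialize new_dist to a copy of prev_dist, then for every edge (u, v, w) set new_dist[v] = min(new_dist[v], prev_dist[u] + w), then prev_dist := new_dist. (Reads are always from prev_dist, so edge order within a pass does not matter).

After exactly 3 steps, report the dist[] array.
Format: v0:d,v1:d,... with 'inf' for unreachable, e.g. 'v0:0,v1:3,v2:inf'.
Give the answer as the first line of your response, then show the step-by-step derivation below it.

v0:inf,v1:35,v2:16,v3:inf,v4:20,v5:0,v6:inf,v7:inf

step 1: dist = v0:inf,v1:inf,v2:16,v3:inf,v4:inf,v5:0,v6:inf,v7:inf
step 2: dist = v0:inf,v1:inf,v2:16,v3:inf,v4:20,v5:0,v6:inf,v7:inf
step 3: dist = v0:inf,v1:35,v2:16,v3:inf,v4:20,v5:0,v6:inf,v7:inf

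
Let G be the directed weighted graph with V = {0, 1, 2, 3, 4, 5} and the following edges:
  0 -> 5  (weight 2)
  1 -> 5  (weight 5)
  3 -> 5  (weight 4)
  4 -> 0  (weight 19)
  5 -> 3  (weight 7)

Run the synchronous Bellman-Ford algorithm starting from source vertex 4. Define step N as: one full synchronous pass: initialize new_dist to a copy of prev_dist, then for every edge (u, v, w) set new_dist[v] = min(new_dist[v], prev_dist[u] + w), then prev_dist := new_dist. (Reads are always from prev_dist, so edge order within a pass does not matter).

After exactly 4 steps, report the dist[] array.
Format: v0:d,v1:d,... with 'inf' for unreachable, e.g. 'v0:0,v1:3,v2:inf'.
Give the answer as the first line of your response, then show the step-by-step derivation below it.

v0:19,v1:inf,v2:inf,v3:28,v4:0,v5:21

step 1: dist = v0:19,v1:inf,v2:inf,v3:inf,v4:0,v5:inf
step 2: dist = v0:19,v1:inf,v2:inf,v3:inf,v4:0,v5:21
step 3: dist = v0:19,v1:inf,v2:inf,v3:28,v4:0,v5:21
step 4: dist = v0:19,v1:inf,v2:inf,v3:28,v4:0,v5:21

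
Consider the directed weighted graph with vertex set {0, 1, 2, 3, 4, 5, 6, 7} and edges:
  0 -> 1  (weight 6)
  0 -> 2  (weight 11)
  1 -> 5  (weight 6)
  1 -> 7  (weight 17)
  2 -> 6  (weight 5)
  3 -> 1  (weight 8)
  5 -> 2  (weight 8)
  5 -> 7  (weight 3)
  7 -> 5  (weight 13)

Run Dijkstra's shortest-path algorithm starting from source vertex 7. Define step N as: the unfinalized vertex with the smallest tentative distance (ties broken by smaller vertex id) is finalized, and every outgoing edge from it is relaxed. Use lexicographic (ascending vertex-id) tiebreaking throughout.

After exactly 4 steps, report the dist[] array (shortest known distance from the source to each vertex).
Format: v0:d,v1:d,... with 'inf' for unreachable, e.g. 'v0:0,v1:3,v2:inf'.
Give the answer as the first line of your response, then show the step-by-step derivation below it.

v0:inf,v1:inf,v2:21,v3:inf,v4:inf,v5:13,v6:26,v7:0

step 1: dist = v0:inf,v1:inf,v2:inf,v3:inf,v4:inf,v5:13,v6:inf,v7:0
step 2: dist = v0:inf,v1:inf,v2:21,v3:inf,v4:inf,v5:13,v6:inf,v7:0
step 3: dist = v0:inf,v1:inf,v2:21,v3:inf,v4:inf,v5:13,v6:26,v7:0
step 4: dist = v0:inf,v1:inf,v2:21,v3:inf,v4:inf,v5:13,v6:26,v7:0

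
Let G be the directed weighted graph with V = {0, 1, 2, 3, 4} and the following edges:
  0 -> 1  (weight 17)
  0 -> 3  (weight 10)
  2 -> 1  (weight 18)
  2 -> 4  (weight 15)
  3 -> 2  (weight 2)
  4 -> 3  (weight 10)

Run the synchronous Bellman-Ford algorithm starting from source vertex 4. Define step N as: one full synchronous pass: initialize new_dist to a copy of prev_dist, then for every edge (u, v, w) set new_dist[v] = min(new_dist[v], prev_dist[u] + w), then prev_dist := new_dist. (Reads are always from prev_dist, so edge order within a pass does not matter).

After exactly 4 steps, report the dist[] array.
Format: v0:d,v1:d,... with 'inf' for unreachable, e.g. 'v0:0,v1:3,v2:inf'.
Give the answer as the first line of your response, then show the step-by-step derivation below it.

v0:inf,v1:30,v2:12,v3:10,v4:0

step 1: dist = v0:inf,v1:inf,v2:inf,v3:10,v4:0
step 2: dist = v0:inf,v1:inf,v2:12,v3:10,v4:0
step 3: dist = v0:inf,v1:30,v2:12,v3:10,v4:0
step 4: dist = v0:inf,v1:30,v2:12,v3:10,v4:0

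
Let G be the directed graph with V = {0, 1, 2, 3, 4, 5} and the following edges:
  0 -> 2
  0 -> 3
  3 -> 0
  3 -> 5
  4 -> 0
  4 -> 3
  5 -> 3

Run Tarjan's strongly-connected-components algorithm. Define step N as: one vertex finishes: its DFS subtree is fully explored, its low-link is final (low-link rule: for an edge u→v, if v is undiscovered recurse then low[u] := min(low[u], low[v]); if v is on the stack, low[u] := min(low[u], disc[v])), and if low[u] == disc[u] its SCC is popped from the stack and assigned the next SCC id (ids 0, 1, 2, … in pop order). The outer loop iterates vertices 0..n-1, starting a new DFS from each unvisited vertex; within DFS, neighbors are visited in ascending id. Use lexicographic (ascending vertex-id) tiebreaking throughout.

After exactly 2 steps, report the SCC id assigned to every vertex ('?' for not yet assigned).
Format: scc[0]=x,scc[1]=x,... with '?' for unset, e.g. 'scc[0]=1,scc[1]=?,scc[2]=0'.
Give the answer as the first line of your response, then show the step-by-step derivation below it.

scc[0]=?,scc[1]=?,scc[2]=0,scc[3]=?,scc[4]=?,scc[5]=?

step 1: low=(low[0]=0,low[1]=?,low[2]=1,low[3]=?,low[4]=?,low[5]=?); scc=(scc[0]=?,scc[1]=?,scc[2]=0,scc[3]=?,scc[4]=?,scc[5]=?)
step 2: low=(low[0]=0,low[1]=?,low[2]=1,low[3]=0,low[4]=?,low[5]=2); scc=(scc[0]=?,scc[1]=?,scc[2]=0,scc[3]=?,scc[4]=?,scc[5]=?)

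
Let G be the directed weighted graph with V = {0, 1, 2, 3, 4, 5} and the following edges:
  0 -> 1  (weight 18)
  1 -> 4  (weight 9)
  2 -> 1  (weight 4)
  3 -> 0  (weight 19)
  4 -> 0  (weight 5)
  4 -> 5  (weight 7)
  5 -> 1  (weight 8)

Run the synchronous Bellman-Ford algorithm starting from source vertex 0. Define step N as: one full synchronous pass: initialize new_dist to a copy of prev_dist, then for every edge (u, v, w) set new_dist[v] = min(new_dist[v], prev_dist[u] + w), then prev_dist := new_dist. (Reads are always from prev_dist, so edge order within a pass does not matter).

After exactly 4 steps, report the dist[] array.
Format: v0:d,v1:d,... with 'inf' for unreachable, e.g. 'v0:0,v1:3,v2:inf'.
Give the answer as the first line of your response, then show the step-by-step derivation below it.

v0:0,v1:18,v2:inf,v3:inf,v4:27,v5:34

step 1: dist = v0:0,v1:18,v2:inf,v3:inf,v4:inf,v5:inf
step 2: dist = v0:0,v1:18,v2:inf,v3:inf,v4:27,v5:inf
step 3: dist = v0:0,v1:18,v2:inf,v3:inf,v4:27,v5:34
step 4: dist = v0:0,v1:18,v2:inf,v3:inf,v4:27,v5:34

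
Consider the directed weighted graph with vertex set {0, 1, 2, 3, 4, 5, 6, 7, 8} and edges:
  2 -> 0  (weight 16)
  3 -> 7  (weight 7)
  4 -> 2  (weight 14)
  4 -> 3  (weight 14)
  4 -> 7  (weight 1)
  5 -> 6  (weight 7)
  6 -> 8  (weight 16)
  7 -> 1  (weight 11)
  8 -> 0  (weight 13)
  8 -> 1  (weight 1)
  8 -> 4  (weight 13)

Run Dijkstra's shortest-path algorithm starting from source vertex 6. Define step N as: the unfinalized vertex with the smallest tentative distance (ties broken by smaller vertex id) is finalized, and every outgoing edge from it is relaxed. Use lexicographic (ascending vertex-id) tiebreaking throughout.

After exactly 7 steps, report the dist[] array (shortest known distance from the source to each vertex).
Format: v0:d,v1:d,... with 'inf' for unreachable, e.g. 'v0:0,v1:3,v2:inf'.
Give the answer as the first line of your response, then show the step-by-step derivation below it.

v0:29,v1:17,v2:43,v3:43,v4:29,v5:inf,v6:0,v7:30,v8:16

step 1: dist = v0:inf,v1:inf,v2:inf,v3:inf,v4:inf,v5:inf,v6:0,v7:inf,v8:16
step 2: dist = v0:29,v1:17,v2:inf,v3:inf,v4:29,v5:inf,v6:0,v7:inf,v8:16
step 3: dist = v0:29,v1:17,v2:inf,v3:inf,v4:29,v5:inf,v6:0,v7:inf,v8:16
step 4: dist = v0:29,v1:17,v2:inf,v3:inf,v4:29,v5:inf,v6:0,v7:inf,v8:16
step 5: dist = v0:29,v1:17,v2:43,v3:43,v4:29,v5:inf,v6:0,v7:30,v8:16
step 6: dist = v0:29,v1:17,v2:43,v3:43,v4:29,v5:inf,v6:0,v7:30,v8:16
step 7: dist = v0:29,v1:17,v2:43,v3:43,v4:29,v5:inf,v6:0,v7:30,v8:16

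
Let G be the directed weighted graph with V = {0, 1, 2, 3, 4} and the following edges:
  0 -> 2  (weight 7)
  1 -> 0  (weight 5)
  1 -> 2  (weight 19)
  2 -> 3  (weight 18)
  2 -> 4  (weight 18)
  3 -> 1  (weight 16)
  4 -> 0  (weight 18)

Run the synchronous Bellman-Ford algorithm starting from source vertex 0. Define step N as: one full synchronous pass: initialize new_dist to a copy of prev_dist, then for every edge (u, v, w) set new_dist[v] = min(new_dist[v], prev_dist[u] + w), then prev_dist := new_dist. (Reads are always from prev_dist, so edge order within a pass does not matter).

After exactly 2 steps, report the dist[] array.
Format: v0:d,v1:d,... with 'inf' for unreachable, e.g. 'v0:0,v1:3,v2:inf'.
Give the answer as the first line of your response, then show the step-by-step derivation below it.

v0:0,v1:inf,v2:7,v3:25,v4:25

step 1: dist = v0:0,v1:inf,v2:7,v3:inf,v4:inf
step 2: dist = v0:0,v1:inf,v2:7,v3:25,v4:25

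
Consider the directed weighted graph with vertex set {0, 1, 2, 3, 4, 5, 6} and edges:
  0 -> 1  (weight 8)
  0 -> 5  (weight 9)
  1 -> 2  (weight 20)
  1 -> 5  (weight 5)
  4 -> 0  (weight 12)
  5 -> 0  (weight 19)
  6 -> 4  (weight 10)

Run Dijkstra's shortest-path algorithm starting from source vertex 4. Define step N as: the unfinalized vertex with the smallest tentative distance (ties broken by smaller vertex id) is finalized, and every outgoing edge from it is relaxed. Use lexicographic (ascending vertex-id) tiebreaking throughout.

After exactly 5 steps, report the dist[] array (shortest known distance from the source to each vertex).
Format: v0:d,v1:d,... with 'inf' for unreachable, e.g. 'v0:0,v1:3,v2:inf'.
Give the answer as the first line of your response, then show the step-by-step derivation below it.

v0:12,v1:20,v2:40,v3:inf,v4:0,v5:21,v6:inf

step 1: dist = v0:12,v1:inf,v2:inf,v3:inf,v4:0,v5:inf,v6:inf
step 2: dist = v0:12,v1:20,v2:inf,v3:inf,v4:0,v5:21,v6:inf
step 3: dist = v0:12,v1:20,v2:40,v3:inf,v4:0,v5:21,v6:inf
step 4: dist = v0:12,v1:20,v2:40,v3:inf,v4:0,v5:21,v6:inf
step 5: dist = v0:12,v1:20,v2:40,v3:inf,v4:0,v5:21,v6:inf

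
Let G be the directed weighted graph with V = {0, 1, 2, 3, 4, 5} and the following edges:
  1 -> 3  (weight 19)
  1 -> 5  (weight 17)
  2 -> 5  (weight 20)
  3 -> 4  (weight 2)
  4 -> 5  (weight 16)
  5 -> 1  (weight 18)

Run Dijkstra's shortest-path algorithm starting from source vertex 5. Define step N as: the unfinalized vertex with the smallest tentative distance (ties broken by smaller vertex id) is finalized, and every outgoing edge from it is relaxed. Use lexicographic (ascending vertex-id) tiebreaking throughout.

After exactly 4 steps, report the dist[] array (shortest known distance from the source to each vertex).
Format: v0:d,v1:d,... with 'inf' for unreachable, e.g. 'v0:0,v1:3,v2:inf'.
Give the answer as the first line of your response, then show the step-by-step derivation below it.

v0:inf,v1:18,v2:inf,v3:37,v4:39,v5:0

step 1: dist = v0:inf,v1:18,v2:inf,v3:inf,v4:inf,v5:0
step 2: dist = v0:inf,v1:18,v2:inf,v3:37,v4:inf,v5:0
step 3: dist = v0:inf,v1:18,v2:inf,v3:37,v4:39,v5:0
step 4: dist = v0:inf,v1:18,v2:inf,v3:37,v4:39,v5:0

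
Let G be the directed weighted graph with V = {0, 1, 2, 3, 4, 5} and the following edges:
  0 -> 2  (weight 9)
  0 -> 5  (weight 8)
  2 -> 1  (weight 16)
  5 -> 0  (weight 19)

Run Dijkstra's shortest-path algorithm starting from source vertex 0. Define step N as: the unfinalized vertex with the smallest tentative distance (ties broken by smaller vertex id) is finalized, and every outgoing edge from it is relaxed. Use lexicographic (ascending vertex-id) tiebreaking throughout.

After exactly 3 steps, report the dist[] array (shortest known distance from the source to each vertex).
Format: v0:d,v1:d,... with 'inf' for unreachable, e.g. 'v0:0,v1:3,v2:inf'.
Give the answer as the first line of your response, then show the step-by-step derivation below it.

v0:0,v1:25,v2:9,v3:inf,v4:inf,v5:8

step 1: dist = v0:0,v1:inf,v2:9,v3:inf,v4:inf,v5:8
step 2: dist = v0:0,v1:inf,v2:9,v3:inf,v4:inf,v5:8
step 3: dist = v0:0,v1:25,v2:9,v3:inf,v4:inf,v5:8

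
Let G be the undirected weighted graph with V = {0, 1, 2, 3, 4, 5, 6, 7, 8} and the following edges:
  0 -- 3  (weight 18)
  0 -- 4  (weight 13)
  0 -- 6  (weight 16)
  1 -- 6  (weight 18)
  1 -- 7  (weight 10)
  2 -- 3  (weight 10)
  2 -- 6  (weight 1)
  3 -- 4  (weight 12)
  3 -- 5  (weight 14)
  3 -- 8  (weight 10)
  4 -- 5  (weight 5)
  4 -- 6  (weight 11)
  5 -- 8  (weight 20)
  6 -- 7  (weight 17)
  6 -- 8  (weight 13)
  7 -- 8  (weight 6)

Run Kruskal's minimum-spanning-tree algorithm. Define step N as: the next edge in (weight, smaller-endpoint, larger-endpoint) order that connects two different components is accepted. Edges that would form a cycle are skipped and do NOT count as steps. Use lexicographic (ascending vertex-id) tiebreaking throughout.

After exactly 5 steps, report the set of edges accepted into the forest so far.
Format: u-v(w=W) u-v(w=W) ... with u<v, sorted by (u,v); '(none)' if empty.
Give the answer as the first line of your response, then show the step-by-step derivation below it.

1-7(w=10) 2-3(w=10) 2-6(w=1) 4-5(w=5) 7-8(w=6)

step 1: add edge 2-6 (w=1); MST = {2-6(w=1)}
step 2: add edge 4-5 (w=5); MST = {2-6(w=1) 4-5(w=5)}
step 3: add edge 7-8 (w=6); MST = {2-6(w=1) 4-5(w=5) 7-8(w=6)}
step 4: add edge 1-7 (w=10); MST = {1-7(w=10) 2-6(w=1) 4-5(w=5) 7-8(w=6)}
step 5: add edge 2-3 (w=10); MST = {1-7(w=10) 2-3(w=10) 2-6(w=1) 4-5(w=5) 7-8(w=6)}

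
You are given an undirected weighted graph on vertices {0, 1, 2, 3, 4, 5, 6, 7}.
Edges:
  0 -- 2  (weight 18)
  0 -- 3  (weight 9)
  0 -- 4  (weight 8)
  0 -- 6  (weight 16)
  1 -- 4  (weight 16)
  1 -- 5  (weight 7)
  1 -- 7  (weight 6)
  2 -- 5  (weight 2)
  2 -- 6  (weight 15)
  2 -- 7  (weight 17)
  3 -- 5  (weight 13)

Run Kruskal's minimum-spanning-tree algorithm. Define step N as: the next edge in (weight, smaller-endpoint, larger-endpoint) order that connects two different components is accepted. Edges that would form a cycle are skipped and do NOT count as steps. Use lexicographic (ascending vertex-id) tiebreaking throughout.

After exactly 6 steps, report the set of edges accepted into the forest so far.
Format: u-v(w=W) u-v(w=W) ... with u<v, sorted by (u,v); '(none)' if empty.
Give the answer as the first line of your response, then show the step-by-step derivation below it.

0-3(w=9) 0-4(w=8) 1-5(w=7) 1-7(w=6) 2-5(w=2) 3-5(w=13)

step 1: add edge 2-5 (w=2); MST = {2-5(w=2)}
step 2: add edge 1-7 (w=6); MST = {1-7(w=6) 2-5(w=2)}
step 3: add edge 1-5 (w=7); MST = {1-5(w=7) 1-7(w=6) 2-5(w=2)}
step 4: add edge 0-4 (w=8); MST = {0-4(w=8) 1-5(w=7) 1-7(w=6) 2-5(w=2)}
step 5: add edge 0-3 (w=9); MST = {0-3(w=9) 0-4(w=8) 1-5(w=7) 1-7(w=6) 2-5(w=2)}
step 6: add edge 3-5 (w=13); MST = {0-3(w=9) 0-4(w=8) 1-5(w=7) 1-7(w=6) 2-5(w=2) 3-5(w=13)}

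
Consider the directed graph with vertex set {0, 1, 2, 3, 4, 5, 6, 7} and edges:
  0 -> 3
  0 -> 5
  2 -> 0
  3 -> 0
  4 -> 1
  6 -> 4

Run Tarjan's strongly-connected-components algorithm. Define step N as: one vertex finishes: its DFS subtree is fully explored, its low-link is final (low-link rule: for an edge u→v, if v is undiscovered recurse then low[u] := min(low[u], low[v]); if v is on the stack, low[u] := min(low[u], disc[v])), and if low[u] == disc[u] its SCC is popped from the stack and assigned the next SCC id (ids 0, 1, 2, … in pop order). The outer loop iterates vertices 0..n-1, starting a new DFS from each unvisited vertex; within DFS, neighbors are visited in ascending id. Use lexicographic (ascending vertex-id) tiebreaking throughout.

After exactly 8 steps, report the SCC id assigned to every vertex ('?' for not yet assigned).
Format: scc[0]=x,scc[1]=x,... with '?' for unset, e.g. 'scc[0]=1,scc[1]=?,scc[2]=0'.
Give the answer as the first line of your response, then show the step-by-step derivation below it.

scc[0]=1,scc[1]=2,scc[2]=3,scc[3]=1,scc[4]=4,scc[5]=0,scc[6]=5,scc[7]=6

step 1: low=(low[0]=0,low[1]=?,low[2]=?,low[3]=0,low[4]=?,low[5]=?,low[6]=?,low[7]=?); scc=(scc[0]=?,scc[1]=?,scc[2]=?,scc[3]=?,scc[4]=?,scc[5]=?,scc[6]=?,scc[7]=?)
step 2: low=(low[0]=0,low[1]=?,low[2]=?,low[3]=0,low[4]=?,low[5]=2,low[6]=?,low[7]=?); scc=(scc[0]=?,scc[1]=?,scc[2]=?,scc[3]=?,scc[4]=?,scc[5]=0,scc[6]=?,scc[7]=?)
step 3: low=(low[0]=0,low[1]=?,low[2]=?,low[3]=0,low[4]=?,low[5]=2,low[6]=?,low[7]=?); scc=(scc[0]=1,scc[1]=?,scc[2]=?,scc[3]=1,scc[4]=?,scc[5]=0,scc[6]=?,scc[7]=?)
step 4: low=(low[0]=0,low[1]=3,low[2]=?,low[3]=0,low[4]=?,low[5]=2,low[6]=?,low[7]=?); scc=(scc[0]=1,scc[1]=2,scc[2]=?,scc[3]=1,scc[4]=?,scc[5]=0,scc[6]=?,scc[7]=?)
step 5: low=(low[0]=0,low[1]=3,low[2]=4,low[3]=0,low[4]=?,low[5]=2,low[6]=?,low[7]=?); scc=(scc[0]=1,scc[1]=2,scc[2]=3,scc[3]=1,scc[4]=?,scc[5]=0,scc[6]=?,scc[7]=?)
step 6: low=(low[0]=0,low[1]=3,low[2]=4,low[3]=0,low[4]=5,low[5]=2,low[6]=?,low[7]=?); scc=(scc[0]=1,scc[1]=2,scc[2]=3,scc[3]=1,scc[4]=4,scc[5]=0,scc[6]=?,scc[7]=?)
step 7: low=(low[0]=0,low[1]=3,low[2]=4,low[3]=0,low[4]=5,low[5]=2,low[6]=6,low[7]=?); scc=(scc[0]=1,scc[1]=2,scc[2]=3,scc[3]=1,scc[4]=4,scc[5]=0,scc[6]=5,scc[7]=?)
step 8: low=(low[0]=0,low[1]=3,low[2]=4,low[3]=0,low[4]=5,low[5]=2,low[6]=6,low[7]=7); scc=(scc[0]=1,scc[1]=2,scc[2]=3,scc[3]=1,scc[4]=4,scc[5]=0,scc[6]=5,scc[7]=6)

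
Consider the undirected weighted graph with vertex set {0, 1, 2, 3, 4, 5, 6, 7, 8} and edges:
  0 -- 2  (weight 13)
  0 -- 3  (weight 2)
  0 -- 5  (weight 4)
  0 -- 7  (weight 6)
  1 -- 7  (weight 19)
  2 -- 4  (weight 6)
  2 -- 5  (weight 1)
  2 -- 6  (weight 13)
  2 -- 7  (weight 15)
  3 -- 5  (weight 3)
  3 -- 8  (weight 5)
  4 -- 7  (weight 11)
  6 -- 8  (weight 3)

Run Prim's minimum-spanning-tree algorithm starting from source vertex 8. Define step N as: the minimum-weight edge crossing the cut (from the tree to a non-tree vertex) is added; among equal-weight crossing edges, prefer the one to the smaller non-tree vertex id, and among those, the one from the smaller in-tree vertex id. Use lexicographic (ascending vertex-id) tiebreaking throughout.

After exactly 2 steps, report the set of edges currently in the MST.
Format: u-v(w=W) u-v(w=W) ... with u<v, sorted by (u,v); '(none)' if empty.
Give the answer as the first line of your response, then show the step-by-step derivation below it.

3-8(w=5) 6-8(w=3)

step 1: add edge 6-8 (w=3); MST = {6-8(w=3)}
step 2: add edge 3-8 (w=5); MST = {3-8(w=5) 6-8(w=3)}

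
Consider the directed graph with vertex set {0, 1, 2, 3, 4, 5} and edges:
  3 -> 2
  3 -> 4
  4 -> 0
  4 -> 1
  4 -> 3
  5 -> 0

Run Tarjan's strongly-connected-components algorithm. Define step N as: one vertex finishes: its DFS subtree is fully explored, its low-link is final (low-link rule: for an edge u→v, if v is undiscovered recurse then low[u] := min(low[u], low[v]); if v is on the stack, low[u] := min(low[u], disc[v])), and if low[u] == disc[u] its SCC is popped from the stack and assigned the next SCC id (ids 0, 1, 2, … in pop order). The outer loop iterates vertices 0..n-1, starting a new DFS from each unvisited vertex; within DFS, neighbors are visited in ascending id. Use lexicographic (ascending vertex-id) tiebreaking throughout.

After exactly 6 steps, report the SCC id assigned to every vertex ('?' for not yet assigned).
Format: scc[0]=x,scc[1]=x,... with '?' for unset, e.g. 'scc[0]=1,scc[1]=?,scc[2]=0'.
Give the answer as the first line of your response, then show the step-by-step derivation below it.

scc[0]=0,scc[1]=1,scc[2]=2,scc[3]=3,scc[4]=3,scc[5]=4

step 1: low=(low[0]=0,low[1]=?,low[2]=?,low[3]=?,low[4]=?,low[5]=?); scc=(scc[0]=0,scc[1]=?,scc[2]=?,scc[3]=?,scc[4]=?,scc[5]=?)
step 2: low=(low[0]=0,low[1]=1,low[2]=?,low[3]=?,low[4]=?,low[5]=?); scc=(scc[0]=0,scc[1]=1,scc[2]=?,scc[3]=?,scc[4]=?,scc[5]=?)
step 3: low=(low[0]=0,low[1]=1,low[2]=2,low[3]=?,low[4]=?,low[5]=?); scc=(scc[0]=0,scc[1]=1,scc[2]=2,scc[3]=?,scc[4]=?,scc[5]=?)
step 4: low=(low[0]=0,low[1]=1,low[2]=2,low[3]=3,low[4]=3,low[5]=?); scc=(scc[0]=0,scc[1]=1,scc[2]=2,scc[3]=?,scc[4]=?,scc[5]=?)
step 5: low=(low[0]=0,low[1]=1,low[2]=2,low[3]=3,low[4]=3,low[5]=?); scc=(scc[0]=0,scc[1]=1,scc[2]=2,scc[3]=3,scc[4]=3,scc[5]=?)
step 6: low=(low[0]=0,low[1]=1,low[2]=2,low[3]=3,low[4]=3,low[5]=5); scc=(scc[0]=0,scc[1]=1,scc[2]=2,scc[3]=3,scc[4]=3,scc[5]=4)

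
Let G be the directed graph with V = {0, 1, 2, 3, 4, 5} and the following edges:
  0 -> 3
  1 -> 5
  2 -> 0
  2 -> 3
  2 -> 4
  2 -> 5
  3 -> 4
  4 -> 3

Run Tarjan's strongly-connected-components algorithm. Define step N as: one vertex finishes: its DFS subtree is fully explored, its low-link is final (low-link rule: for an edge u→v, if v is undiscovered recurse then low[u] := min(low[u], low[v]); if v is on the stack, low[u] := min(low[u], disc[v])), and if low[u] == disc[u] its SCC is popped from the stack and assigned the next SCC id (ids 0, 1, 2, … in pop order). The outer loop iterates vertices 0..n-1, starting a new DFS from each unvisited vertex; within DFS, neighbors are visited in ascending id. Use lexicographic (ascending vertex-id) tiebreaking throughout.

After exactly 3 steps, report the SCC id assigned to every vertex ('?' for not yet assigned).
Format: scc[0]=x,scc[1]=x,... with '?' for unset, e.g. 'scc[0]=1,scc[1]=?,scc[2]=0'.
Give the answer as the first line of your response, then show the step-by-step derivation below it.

scc[0]=1,scc[1]=?,scc[2]=?,scc[3]=0,scc[4]=0,scc[5]=?

step 1: low=(low[0]=0,low[1]=?,low[2]=?,low[3]=1,low[4]=1,low[5]=?); scc=(scc[0]=?,scc[1]=?,scc[2]=?,scc[3]=?,scc[4]=?,scc[5]=?)
step 2: low=(low[0]=0,low[1]=?,low[2]=?,low[3]=1,low[4]=1,low[5]=?); scc=(scc[0]=?,scc[1]=?,scc[2]=?,scc[3]=0,scc[4]=0,scc[5]=?)
step 3: low=(low[0]=0,low[1]=?,low[2]=?,low[3]=1,low[4]=1,low[5]=?); scc=(scc[0]=1,scc[1]=?,scc[2]=?,scc[3]=0,scc[4]=0,scc[5]=?)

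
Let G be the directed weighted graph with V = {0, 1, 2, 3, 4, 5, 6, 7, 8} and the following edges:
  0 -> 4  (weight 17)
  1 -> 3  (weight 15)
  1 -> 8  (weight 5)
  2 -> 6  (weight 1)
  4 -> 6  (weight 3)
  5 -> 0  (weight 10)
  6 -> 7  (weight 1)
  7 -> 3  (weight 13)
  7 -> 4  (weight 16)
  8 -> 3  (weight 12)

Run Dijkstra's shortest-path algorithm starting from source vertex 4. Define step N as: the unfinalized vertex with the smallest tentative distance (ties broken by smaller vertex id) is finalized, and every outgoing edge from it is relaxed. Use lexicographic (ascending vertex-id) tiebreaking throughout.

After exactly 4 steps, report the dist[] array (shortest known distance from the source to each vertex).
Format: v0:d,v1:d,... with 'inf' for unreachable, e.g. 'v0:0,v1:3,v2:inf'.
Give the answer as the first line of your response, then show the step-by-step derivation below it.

v0:inf,v1:inf,v2:inf,v3:17,v4:0,v5:inf,v6:3,v7:4,v8:inf

step 1: dist = v0:inf,v1:inf,v2:inf,v3:inf,v4:0,v5:inf,v6:3,v7:inf,v8:inf
step 2: dist = v0:inf,v1:inf,v2:inf,v3:inf,v4:0,v5:inf,v6:3,v7:4,v8:inf
step 3: dist = v0:inf,v1:inf,v2:inf,v3:17,v4:0,v5:inf,v6:3,v7:4,v8:inf
step 4: dist = v0:inf,v1:inf,v2:inf,v3:17,v4:0,v5:inf,v6:3,v7:4,v8:inf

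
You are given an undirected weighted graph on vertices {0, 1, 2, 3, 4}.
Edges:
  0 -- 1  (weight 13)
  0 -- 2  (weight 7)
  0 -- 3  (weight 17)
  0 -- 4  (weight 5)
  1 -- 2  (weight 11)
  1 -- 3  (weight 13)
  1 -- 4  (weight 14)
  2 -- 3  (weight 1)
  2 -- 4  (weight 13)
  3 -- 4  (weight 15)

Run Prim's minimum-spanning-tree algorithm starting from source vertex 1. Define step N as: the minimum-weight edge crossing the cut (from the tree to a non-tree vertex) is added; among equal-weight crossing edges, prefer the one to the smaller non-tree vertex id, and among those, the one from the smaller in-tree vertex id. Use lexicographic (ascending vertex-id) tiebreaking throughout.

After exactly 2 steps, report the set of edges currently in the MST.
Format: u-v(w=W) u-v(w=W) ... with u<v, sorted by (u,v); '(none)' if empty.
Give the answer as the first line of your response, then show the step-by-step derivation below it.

1-2(w=11) 2-3(w=1)

step 1: add edge 1-2 (w=11); MST = {1-2(w=11)}
step 2: add edge 2-3 (w=1); MST = {1-2(w=11) 2-3(w=1)}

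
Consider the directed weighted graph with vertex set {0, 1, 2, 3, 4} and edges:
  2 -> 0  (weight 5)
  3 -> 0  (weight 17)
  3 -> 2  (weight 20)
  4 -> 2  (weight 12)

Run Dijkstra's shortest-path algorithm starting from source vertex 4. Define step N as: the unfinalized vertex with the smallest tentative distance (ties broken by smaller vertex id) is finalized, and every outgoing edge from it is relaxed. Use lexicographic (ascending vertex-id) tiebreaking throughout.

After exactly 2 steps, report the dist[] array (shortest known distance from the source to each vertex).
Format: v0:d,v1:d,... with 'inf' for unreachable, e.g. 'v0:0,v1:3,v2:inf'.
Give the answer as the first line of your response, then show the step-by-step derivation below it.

v0:17,v1:inf,v2:12,v3:inf,v4:0

step 1: dist = v0:inf,v1:inf,v2:12,v3:inf,v4:0
step 2: dist = v0:17,v1:inf,v2:12,v3:inf,v4:0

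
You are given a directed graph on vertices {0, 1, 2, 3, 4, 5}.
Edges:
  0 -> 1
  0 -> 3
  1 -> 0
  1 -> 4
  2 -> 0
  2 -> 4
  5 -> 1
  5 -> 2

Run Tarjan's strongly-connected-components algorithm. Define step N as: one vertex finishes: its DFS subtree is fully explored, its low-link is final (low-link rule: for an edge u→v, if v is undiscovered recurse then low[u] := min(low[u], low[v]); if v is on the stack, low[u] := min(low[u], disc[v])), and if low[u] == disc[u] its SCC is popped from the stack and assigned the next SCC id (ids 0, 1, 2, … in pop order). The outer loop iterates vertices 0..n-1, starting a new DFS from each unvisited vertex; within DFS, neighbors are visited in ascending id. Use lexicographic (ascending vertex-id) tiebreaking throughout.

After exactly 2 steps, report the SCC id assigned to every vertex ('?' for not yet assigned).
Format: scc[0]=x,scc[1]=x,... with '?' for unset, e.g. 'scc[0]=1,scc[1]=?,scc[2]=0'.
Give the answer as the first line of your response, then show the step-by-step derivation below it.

scc[0]=?,scc[1]=?,scc[2]=?,scc[3]=?,scc[4]=0,scc[5]=?

step 1: low=(low[0]=0,low[1]=0,low[2]=?,low[3]=?,low[4]=2,low[5]=?); scc=(scc[0]=?,scc[1]=?,scc[2]=?,scc[3]=?,scc[4]=0,scc[5]=?)
step 2: low=(low[0]=0,low[1]=0,low[2]=?,low[3]=?,low[4]=2,low[5]=?); scc=(scc[0]=?,scc[1]=?,scc[2]=?,scc[3]=?,scc[4]=0,scc[5]=?)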